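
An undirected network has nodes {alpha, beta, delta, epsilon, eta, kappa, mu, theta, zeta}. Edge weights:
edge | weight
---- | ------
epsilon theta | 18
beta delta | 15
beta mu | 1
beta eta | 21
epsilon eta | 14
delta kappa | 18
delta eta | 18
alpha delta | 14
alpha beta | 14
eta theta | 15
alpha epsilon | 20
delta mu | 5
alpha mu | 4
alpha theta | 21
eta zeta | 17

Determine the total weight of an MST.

Grow the tree from eta using Prim:
Step 1: cheapest edge leaving the tree is epsilon eta (14); add epsilon.
Step 2: cheapest edge leaving the tree is eta theta (15); add theta.
Step 3: cheapest edge leaving the tree is eta zeta (17); add zeta.
Step 4: cheapest edge leaving the tree is delta eta (18); add delta.
Step 5: cheapest edge leaving the tree is delta mu (5); add mu.
Step 6: cheapest edge leaving the tree is beta mu (1); add beta.
Step 7: cheapest edge leaving the tree is alpha mu (4); add alpha.
Step 8: cheapest edge leaving the tree is delta kappa (18); add kappa.
MST edges: epsilon eta, eta theta, eta zeta, delta eta, delta mu, beta mu, alpha mu, delta kappa; total weight 14+15+17+18+5+1+4+18 = 92.

92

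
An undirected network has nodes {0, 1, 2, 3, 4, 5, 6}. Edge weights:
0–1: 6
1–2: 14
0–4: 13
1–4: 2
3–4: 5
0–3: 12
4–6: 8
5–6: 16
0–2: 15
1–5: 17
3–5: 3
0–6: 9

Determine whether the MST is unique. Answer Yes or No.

Kruskal: consider edges lightest-first.
1–4 (2): add. Components now {0} {1,4} {2} {3} {5} {6}
3–5 (3): add. Components now {0} {1,4} {2} {3,5} {6}
3–4 (5): add. Components now {0} {1,3,4,5} {2} {6}
0–1 (6): add. Components now {0,1,3,4,5} {2} {6}
4–6 (8): add. Components now {0,1,3,4,5,6} {2}
0–6 (9): skip — 0 and 6 already connected.
0–3 (12): skip — 0 and 3 already connected.
0–4 (13): skip — 0 and 4 already connected.
1–2 (14): add. Components now {0,1,2,3,4,5,6}
Every non-tree edge has weight strictly greater than the heaviest edge on the tree path between its endpoints, so the MST is unique.

Yes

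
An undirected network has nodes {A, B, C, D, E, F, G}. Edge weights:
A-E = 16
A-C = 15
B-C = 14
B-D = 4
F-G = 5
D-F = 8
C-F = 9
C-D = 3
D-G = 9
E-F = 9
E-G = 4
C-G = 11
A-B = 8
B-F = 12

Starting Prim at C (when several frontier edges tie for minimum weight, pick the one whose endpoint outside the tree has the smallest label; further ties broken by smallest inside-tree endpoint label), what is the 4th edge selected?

Prim, starting at C.
Step 1: frontier [C-D 3, C-F 9, C-G 11, B-C 14, A-C 15] → take C-D (3); add D.
Step 2: frontier [C-F 9, C-G 11, B-C 14, A-C 15, B-D 4, D-F 8, D-G 9] → take B-D (4); add B.
Step 3: frontier [A-B 8, B-F 12, C-F 9, C-G 11, A-C 15, D-F 8, D-G 9] → take A-B (8); add A.
Step 4: frontier [A-E 16, B-F 12, C-F 9, C-G 11, D-F 8, D-G 9] → take D-F (8); add F.
Step 5: frontier [A-E 16, C-G 11, D-G 9, F-G 5, E-F 9] → take F-G (5); add G.
Step 6: frontier [A-E 16, E-F 9, E-G 4] → take E-G (4); add E.
The 4th edge added is D-F.

D-F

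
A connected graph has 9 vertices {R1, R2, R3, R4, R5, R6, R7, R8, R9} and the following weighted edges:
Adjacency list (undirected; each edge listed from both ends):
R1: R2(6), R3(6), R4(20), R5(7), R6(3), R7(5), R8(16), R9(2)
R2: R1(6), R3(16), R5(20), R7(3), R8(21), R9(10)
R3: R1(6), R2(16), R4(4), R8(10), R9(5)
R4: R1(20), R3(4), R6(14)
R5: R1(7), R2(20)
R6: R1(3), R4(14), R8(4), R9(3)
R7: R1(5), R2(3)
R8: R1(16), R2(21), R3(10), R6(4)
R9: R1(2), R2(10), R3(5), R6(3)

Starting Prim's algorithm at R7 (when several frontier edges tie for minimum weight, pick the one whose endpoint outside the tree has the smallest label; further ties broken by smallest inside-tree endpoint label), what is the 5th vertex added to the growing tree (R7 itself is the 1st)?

Prim, starting at R7.
Step 1: cheapest edge leaving the tree is R2–R7 (3); add R2.
Step 2: cheapest edge leaving the tree is R1–R7 (5); add R1.
Step 3: cheapest edge leaving the tree is R1–R9 (2); add R9.
Step 4: cheapest edge leaving the tree is R1–R6 (3); add R6.
Step 5: cheapest edge leaving the tree is R6–R8 (4); add R8.
Step 6: cheapest edge leaving the tree is R3–R9 (5); add R3.
Step 7: cheapest edge leaving the tree is R3–R4 (4); add R4.
Step 8: cheapest edge leaving the tree is R1–R5 (7); add R5.
Vertex order: R7, R2, R1, R9, R6, R8, R3, R4, R5. The 5th vertex is R6.

R6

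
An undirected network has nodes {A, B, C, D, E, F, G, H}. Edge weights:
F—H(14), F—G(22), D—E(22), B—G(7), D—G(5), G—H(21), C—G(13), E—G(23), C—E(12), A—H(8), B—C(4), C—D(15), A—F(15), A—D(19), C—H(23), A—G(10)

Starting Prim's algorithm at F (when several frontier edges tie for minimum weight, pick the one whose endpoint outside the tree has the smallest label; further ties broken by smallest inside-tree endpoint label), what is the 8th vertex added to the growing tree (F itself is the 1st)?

E

Prim's algorithm from F:
Step 1: cheapest edge leaving the tree is F—H (14); add H.
Step 2: cheapest edge leaving the tree is A—H (8); add A.
Step 3: cheapest edge leaving the tree is A—G (10); add G.
Step 4: cheapest edge leaving the tree is D—G (5); add D.
Step 5: cheapest edge leaving the tree is B—G (7); add B.
Step 6: cheapest edge leaving the tree is B—C (4); add C.
Step 7: cheapest edge leaving the tree is C—E (12); add E.
Vertex order: F, H, A, G, D, B, C, E. The 8th vertex is E.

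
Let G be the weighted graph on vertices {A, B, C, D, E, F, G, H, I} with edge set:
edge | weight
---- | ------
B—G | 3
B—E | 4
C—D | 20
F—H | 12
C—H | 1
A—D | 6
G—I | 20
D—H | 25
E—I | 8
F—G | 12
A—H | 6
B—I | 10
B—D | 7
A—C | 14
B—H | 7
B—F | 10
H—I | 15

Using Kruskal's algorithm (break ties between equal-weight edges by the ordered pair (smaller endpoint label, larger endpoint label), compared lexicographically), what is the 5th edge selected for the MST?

A-H

Kruskal's algorithm — process edges by increasing weight (ties by edge label):
C—H (1): add — endpoints in different components.
B—G (3): add — endpoints in different components.
B—E (4): add — endpoints in different components.
A—D (6): add — endpoints in different components.
A—H (6): add — endpoints in different components.
B—D (7): add — endpoints in different components.
B—H (7): skip — B and H already connected.
E—I (8): add — endpoints in different components.
B—F (10): add — endpoints in different components.
The 5th edge added is A—H.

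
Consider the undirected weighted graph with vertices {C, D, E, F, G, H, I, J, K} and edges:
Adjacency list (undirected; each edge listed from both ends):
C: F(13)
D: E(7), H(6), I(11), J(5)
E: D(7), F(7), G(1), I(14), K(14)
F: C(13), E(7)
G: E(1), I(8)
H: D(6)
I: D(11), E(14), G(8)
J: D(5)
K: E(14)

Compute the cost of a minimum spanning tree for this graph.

61

Grow the tree from D using Prim:
Step 1: frontier [D J 5, D H 6, D E 7, D I 11] → take D J (5); add J.
Step 2: frontier [D H 6, D E 7, D I 11] → take D H (6); add H.
Step 3: frontier [D E 7, D I 11] → take D E (7); add E.
Step 4: frontier [D I 11, E G 1, E F 7, E I 14, E K 14] → take E G (1); add G.
Step 5: frontier [D I 11, E F 7, E I 14, E K 14, G I 8] → take E F (7); add F.
Step 6: frontier [D I 11, E I 14, E K 14, C F 13, G I 8] → take G I (8); add I.
Step 7: frontier [E K 14, C F 13] → take C F (13); add C.
Step 8: frontier [E K 14] → take E K (14); add K.
MST edges: D J, D H, D E, E G, E F, G I, C F, E K; total weight 5+6+7+1+7+8+13+14 = 61.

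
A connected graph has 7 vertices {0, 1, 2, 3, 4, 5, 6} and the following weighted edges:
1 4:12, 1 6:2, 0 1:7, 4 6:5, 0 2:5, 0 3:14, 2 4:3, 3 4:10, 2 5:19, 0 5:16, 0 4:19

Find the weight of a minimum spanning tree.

Prim, starting at 4.
Step 1: frontier [2 4 3, 4 6 5, 3 4 10, 1 4 12, 0 4 19] → take 2 4 (3); add 2.
Step 2: frontier [0 2 5, 2 5 19, 4 6 5, 3 4 10, 1 4 12, 0 4 19] → take 0 2 (5); add 0.
Step 3: frontier [0 1 7, 0 3 14, 0 5 16, 2 5 19, 4 6 5, 3 4 10, 1 4 12] → take 4 6 (5); add 6.
Step 4: frontier [0 1 7, 0 3 14, 0 5 16, 2 5 19, 3 4 10, 1 4 12, 1 6 2] → take 1 6 (2); add 1.
Step 5: frontier [0 3 14, 0 5 16, 2 5 19, 3 4 10] → take 3 4 (10); add 3.
Step 6: frontier [0 5 16, 2 5 19] → take 0 5 (16); add 5.
MST edges: 2 4, 0 2, 4 6, 1 6, 3 4, 0 5; total weight 3+5+5+2+10+16 = 41.

41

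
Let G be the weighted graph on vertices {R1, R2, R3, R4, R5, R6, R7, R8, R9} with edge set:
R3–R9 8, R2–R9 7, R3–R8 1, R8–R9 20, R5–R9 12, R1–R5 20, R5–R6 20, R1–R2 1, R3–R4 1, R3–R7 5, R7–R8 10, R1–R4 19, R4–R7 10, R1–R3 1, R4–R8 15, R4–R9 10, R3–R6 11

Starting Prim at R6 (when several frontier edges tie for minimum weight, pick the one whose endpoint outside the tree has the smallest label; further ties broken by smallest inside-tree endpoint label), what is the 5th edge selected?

R3-R8

Prim, starting at R6.
Step 1: cheapest edge leaving the tree is R3–R6 (11); add R3.
Step 2: cheapest edge leaving the tree is R1–R3 (1); add R1.
Step 3: cheapest edge leaving the tree is R1–R2 (1); add R2.
Step 4: cheapest edge leaving the tree is R3–R4 (1); add R4.
Step 5: cheapest edge leaving the tree is R3–R8 (1); add R8.
Step 6: cheapest edge leaving the tree is R3–R7 (5); add R7.
Step 7: cheapest edge leaving the tree is R2–R9 (7); add R9.
Step 8: cheapest edge leaving the tree is R5–R9 (12); add R5.
The 5th edge added is R3–R8.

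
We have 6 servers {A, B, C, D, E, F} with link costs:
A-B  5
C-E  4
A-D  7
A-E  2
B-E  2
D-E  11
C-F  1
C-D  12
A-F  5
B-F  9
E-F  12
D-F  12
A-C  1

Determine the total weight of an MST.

Prim, starting at D.
Step 1: frontier [A-D 7, D-E 11, C-D 12, D-F 12] → take A-D (7); add A.
Step 2: frontier [A-C 1, A-E 2, A-B 5, A-F 5, D-E 11, C-D 12, D-F 12] → take A-C (1); add C.
Step 3: frontier [A-E 2, A-B 5, A-F 5, C-F 1, C-E 4, D-E 11, D-F 12] → take C-F (1); add F.
Step 4: frontier [A-E 2, A-B 5, C-E 4, D-E 11, B-F 9, E-F 12] → take A-E (2); add E.
Step 5: frontier [A-B 5, B-E 2, B-F 9] → take B-E (2); add B.
MST edges: A-D, A-C, C-F, A-E, B-E; total weight 7+1+1+2+2 = 13.

13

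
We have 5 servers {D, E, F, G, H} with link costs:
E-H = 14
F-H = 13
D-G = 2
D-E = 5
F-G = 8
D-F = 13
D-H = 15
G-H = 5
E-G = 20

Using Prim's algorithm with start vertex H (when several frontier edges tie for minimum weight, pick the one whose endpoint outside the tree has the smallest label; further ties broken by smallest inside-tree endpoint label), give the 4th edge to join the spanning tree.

Prim, starting at H.
Step 1: cheapest edge leaving the tree is G-H (5); add G.
Step 2: cheapest edge leaving the tree is D-G (2); add D.
Step 3: cheapest edge leaving the tree is D-E (5); add E.
Step 4: cheapest edge leaving the tree is F-G (8); add F.
The 4th edge added is F-G.

F-G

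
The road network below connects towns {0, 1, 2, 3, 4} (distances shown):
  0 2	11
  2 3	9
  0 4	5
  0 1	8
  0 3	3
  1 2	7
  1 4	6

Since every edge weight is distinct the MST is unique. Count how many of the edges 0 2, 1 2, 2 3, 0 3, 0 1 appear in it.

Kruskal's algorithm — process edges by increasing weight (ties by edge label):
0 3 (3): add. Components now {0,3} {1} {2} {4}
0 4 (5): add. Components now {0,3,4} {1} {2}
1 4 (6): add. Components now {0,1,3,4} {2}
1 2 (7): add. Components now {0,1,2,3,4}
MST edge set: {0 3, 0 4, 1 4, 1 2}.
Of the listed edges, {1 2, 0 3} are in the MST → 2.

2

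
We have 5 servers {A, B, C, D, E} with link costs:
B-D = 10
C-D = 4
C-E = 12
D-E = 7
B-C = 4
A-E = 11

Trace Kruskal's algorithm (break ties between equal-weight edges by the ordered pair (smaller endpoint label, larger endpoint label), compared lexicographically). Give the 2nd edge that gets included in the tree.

Sort edges by weight, then run Kruskal:
B-C (4): add. Components now {A} {B,C} {D} {E}
C-D (4): add. Components now {A} {B,C,D} {E}
D-E (7): add. Components now {A} {B,C,D,E}
B-D (10): skip — B and D already connected.
A-E (11): add. Components now {A,B,C,D,E}
The 2nd edge added is C-D.

C-D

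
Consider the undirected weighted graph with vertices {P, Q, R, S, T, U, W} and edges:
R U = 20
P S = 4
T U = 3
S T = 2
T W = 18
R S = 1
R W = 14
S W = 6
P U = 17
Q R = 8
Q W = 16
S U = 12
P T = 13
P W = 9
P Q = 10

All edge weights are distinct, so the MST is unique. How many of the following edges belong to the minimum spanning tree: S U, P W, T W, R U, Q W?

0

Sort edges by weight, then run Kruskal:
R S (1): add. Components now {W} {U} {R,S} {P} {T} {Q}
S T (2): add. Components now {W} {U} {R,S,T} {P} {Q}
T U (3): add. Components now {W} {R,S,T,U} {P} {Q}
P S (4): add. Components now {W} {P,R,S,T,U} {Q}
S W (6): add. Components now {P,R,S,T,U,W} {Q}
Q R (8): add. Components now {P,Q,R,S,T,U,W}
MST edge set: {R S, S T, T U, P S, S W, Q R}.
Of the listed edges, {} are in the MST → 0.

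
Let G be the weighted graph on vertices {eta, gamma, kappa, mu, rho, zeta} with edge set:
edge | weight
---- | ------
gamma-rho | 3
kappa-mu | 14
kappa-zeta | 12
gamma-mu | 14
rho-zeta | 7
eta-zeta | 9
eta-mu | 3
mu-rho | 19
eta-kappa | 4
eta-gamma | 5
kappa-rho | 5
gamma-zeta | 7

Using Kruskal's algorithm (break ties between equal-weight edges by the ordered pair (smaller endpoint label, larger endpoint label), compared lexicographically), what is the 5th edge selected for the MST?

gamma-zeta

Sort edges by weight, then run Kruskal:
eta-mu (3): add — endpoints in different components.
gamma-rho (3): add — endpoints in different components.
eta-kappa (4): add — endpoints in different components.
eta-gamma (5): add — endpoints in different components.
kappa-rho (5): skip — kappa and rho already connected.
gamma-zeta (7): add — endpoints in different components.
The 5th edge added is gamma-zeta.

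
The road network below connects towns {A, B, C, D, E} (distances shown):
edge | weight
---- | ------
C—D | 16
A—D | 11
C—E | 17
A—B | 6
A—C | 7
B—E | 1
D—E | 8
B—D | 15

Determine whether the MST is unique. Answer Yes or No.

Yes

Sort edges by weight, then run Kruskal:
B—E (1): add. Components now {A} {B,E} {C} {D}
A—B (6): add. Components now {A,B,E} {C} {D}
A—C (7): add. Components now {A,B,C,E} {D}
D—E (8): add. Components now {A,B,C,D,E}
Every non-tree edge has weight strictly greater than the heaviest edge on the tree path between its endpoints, so the MST is unique.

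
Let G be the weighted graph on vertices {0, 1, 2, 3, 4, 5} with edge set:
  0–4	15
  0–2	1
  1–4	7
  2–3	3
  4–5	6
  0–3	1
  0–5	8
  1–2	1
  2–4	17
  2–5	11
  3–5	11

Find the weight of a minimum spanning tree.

16

Sort edges by weight, then run Kruskal:
0–2 (1): add — endpoints in different components.
0–3 (1): add — endpoints in different components.
1–2 (1): add — endpoints in different components.
2–3 (3): skip — 2 and 3 already connected.
4–5 (6): add — endpoints in different components.
1–4 (7): add — endpoints in different components.
MST edges: 0–2, 0–3, 1–2, 4–5, 1–4; total weight 1+1+1+6+7 = 16.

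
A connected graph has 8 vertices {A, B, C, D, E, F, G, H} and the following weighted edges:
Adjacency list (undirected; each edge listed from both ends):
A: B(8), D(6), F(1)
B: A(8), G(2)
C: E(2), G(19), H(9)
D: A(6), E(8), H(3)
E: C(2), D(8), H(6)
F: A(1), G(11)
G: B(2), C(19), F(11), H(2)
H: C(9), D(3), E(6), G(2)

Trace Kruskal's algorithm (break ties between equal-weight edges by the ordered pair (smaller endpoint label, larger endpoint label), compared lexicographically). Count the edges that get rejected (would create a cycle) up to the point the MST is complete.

Kruskal's algorithm — process edges by increasing weight (ties by edge label):
A F (1): add — endpoints in different components.
B G (2): add — endpoints in different components.
C E (2): add — endpoints in different components.
G H (2): add — endpoints in different components.
D H (3): add — endpoints in different components.
A D (6): add — endpoints in different components.
E H (6): add — endpoints in different components.
Edges rejected before the tree was complete: 0.

0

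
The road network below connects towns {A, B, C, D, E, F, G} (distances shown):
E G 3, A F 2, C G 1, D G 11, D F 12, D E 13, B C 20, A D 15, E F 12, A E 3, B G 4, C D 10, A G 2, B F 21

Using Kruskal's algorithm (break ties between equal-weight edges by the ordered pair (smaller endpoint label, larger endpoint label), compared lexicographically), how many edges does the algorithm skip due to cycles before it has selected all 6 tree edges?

1

Kruskal's algorithm — process edges by increasing weight (ties by edge label):
C G (1): add. Components now {A} {B} {C,G} {D} {E} {F}
A F (2): add. Components now {A,F} {B} {C,G} {D} {E}
A G (2): add. Components now {A,C,F,G} {B} {D} {E}
A E (3): add. Components now {A,C,E,F,G} {B} {D}
E G (3): skip — E and G already connected.
B G (4): add. Components now {A,B,C,E,F,G} {D}
C D (10): add. Components now {A,B,C,D,E,F,G}
Edges rejected before the tree was complete: 1.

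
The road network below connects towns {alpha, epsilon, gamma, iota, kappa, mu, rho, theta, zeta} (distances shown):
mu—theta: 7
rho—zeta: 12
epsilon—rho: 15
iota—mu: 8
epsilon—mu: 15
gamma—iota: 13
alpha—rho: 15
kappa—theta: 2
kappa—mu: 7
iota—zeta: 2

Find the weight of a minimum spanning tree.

74

Prim, starting at rho.
Step 1: cheapest edge leaving the tree is rho—zeta (12); add zeta.
Step 2: cheapest edge leaving the tree is iota—zeta (2); add iota.
Step 3: cheapest edge leaving the tree is iota—mu (8); add mu.
Step 4: cheapest edge leaving the tree is kappa—mu (7); add kappa.
Step 5: cheapest edge leaving the tree is kappa—theta (2); add theta.
Step 6: cheapest edge leaving the tree is gamma—iota (13); add gamma.
Step 7: cheapest edge leaving the tree is alpha—rho (15); add alpha.
Step 8: cheapest edge leaving the tree is epsilon—mu (15); add epsilon.
MST edges: rho—zeta, iota—zeta, iota—mu, kappa—mu, kappa—theta, gamma—iota, alpha—rho, epsilon—mu; total weight 12+2+8+7+2+13+15+15 = 74.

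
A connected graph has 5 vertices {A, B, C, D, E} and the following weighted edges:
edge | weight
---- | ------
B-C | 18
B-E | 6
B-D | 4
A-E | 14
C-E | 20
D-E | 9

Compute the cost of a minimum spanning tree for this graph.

Kruskal's algorithm — process edges by increasing weight (ties by edge label):
B-D (4): add — endpoints in different components.
B-E (6): add — endpoints in different components.
D-E (9): skip — D and E already connected.
A-E (14): add — endpoints in different components.
B-C (18): add — endpoints in different components.
MST edges: B-D, B-E, A-E, B-C; total weight 4+6+14+18 = 42.

42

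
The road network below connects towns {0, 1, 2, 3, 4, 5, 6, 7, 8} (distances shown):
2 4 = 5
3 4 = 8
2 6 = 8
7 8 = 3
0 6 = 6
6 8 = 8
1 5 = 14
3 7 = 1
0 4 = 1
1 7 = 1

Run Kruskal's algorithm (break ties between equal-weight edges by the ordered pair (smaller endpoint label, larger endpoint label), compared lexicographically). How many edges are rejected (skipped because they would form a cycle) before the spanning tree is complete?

Kruskal's algorithm — process edges by increasing weight (ties by edge label):
0 4 (1): add — endpoints in different components.
1 7 (1): add — endpoints in different components.
3 7 (1): add — endpoints in different components.
7 8 (3): add — endpoints in different components.
2 4 (5): add — endpoints in different components.
0 6 (6): add — endpoints in different components.
2 6 (8): skip — 2 and 6 already connected.
3 4 (8): add — endpoints in different components.
6 8 (8): skip — 6 and 8 already connected.
1 5 (14): add — endpoints in different components.
Edges rejected before the tree was complete: 2.

2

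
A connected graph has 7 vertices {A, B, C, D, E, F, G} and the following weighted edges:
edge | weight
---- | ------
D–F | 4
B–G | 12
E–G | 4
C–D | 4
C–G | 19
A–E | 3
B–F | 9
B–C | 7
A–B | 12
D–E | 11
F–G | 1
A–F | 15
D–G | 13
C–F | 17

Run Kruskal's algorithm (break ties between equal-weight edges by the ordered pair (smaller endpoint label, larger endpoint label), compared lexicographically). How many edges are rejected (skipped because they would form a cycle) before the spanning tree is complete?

0

Sort edges by weight, then run Kruskal:
F–G (1): add — endpoints in different components.
A–E (3): add — endpoints in different components.
C–D (4): add — endpoints in different components.
D–F (4): add — endpoints in different components.
E–G (4): add — endpoints in different components.
B–C (7): add — endpoints in different components.
Edges rejected before the tree was complete: 0.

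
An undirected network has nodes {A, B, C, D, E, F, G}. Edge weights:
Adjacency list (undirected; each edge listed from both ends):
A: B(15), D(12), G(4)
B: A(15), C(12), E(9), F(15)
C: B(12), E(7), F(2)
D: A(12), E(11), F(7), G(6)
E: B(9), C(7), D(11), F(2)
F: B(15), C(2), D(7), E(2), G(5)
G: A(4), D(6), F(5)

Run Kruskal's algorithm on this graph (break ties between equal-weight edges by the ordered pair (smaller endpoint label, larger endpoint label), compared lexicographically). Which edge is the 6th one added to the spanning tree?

B-E

Kruskal: consider edges lightest-first.
C–F (2): add. Components now {A} {B} {C,F} {D} {E} {G}
E–F (2): add. Components now {A} {B} {C,E,F} {D} {G}
A–G (4): add. Components now {A,G} {B} {C,E,F} {D}
F–G (5): add. Components now {A,C,E,F,G} {B} {D}
D–G (6): add. Components now {A,C,D,E,F,G} {B}
C–E (7): skip — C and E already connected.
D–F (7): skip — D and F already connected.
B–E (9): add. Components now {A,B,C,D,E,F,G}
The 6th edge added is B–E.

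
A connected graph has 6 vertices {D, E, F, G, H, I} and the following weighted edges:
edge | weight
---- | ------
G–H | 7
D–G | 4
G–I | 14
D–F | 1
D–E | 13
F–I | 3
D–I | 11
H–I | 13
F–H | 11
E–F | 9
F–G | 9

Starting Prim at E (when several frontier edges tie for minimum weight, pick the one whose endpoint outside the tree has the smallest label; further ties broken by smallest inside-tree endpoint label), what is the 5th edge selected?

G-H

Grow the tree from E using Prim:
Step 1: frontier [E–F 9, D–E 13] → take E–F (9); add F.
Step 2: frontier [D–E 13, D–F 1, F–I 3, F–G 9, F–H 11] → take D–F (1); add D.
Step 3: frontier [D–G 4, D–I 11, F–I 3, F–G 9, F–H 11] → take F–I (3); add I.
Step 4: frontier [D–G 4, F–G 9, F–H 11, H–I 13, G–I 14] → take D–G (4); add G.
Step 5: frontier [F–H 11, G–H 7, H–I 13] → take G–H (7); add H.
The 5th edge added is G–H.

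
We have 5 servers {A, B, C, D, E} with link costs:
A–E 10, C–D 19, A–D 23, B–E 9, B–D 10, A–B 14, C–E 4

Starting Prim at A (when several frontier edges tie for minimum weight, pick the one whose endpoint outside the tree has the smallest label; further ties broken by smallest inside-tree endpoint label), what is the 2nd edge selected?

Grow the tree from A using Prim:
Step 1: cheapest edge leaving the tree is A–E (10); add E.
Step 2: cheapest edge leaving the tree is C–E (4); add C.
Step 3: cheapest edge leaving the tree is B–E (9); add B.
Step 4: cheapest edge leaving the tree is B–D (10); add D.
The 2nd edge added is C–E.

C-E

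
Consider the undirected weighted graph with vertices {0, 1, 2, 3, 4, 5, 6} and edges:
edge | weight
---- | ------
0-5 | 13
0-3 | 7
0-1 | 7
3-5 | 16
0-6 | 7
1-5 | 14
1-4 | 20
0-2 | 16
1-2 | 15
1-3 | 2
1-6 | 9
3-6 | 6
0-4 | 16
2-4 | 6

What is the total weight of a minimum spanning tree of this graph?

Kruskal: consider edges lightest-first.
1-3 (2): add. Components now {0} {1,3} {2} {4} {5} {6}
2-4 (6): add. Components now {0} {1,3} {2,4} {5} {6}
3-6 (6): add. Components now {0} {1,3,6} {2,4} {5}
0-1 (7): add. Components now {0,1,3,6} {2,4} {5}
0-3 (7): skip — 0 and 3 already connected.
0-6 (7): skip — 0 and 6 already connected.
1-6 (9): skip — 1 and 6 already connected.
0-5 (13): add. Components now {0,1,3,5,6} {2,4}
1-5 (14): skip — 1 and 5 already connected.
1-2 (15): add. Components now {0,1,2,3,4,5,6}
MST edges: 1-3, 2-4, 3-6, 0-1, 0-5, 1-2; total weight 2+6+6+7+13+15 = 49.

49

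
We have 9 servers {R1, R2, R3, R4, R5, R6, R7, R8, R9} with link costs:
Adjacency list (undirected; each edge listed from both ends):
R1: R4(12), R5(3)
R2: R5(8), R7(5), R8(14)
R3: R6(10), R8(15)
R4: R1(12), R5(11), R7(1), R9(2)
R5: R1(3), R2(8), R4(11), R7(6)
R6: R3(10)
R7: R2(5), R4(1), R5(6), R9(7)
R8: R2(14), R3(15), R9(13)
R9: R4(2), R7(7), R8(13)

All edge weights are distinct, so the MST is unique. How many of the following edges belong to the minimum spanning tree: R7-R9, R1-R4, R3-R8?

1

Sort edges by weight, then run Kruskal:
R4-R7 (1): add — endpoints in different components.
R4-R9 (2): add — endpoints in different components.
R1-R5 (3): add — endpoints in different components.
R2-R7 (5): add — endpoints in different components.
R5-R7 (6): add — endpoints in different components.
R7-R9 (7): skip — R7 and R9 already connected.
R2-R5 (8): skip — R5 and R2 already connected.
R3-R6 (10): add — endpoints in different components.
R4-R5 (11): skip — R5 and R4 already connected.
R1-R4 (12): skip — R4 and R1 already connected.
R8-R9 (13): add — endpoints in different components.
R2-R8 (14): skip — R2 and R8 already connected.
R3-R8 (15): add — endpoints in different components.
MST edge set: {R4-R7, R4-R9, R1-R5, R2-R7, R5-R7, R3-R6, R8-R9, R3-R8}.
Of the listed edges, {R3-R8} are in the MST → 1.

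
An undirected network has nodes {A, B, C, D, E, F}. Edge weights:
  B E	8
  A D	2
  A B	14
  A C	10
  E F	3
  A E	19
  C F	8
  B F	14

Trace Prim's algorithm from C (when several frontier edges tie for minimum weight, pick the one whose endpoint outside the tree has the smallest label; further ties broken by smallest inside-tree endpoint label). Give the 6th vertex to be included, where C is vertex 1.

Prim's algorithm from C:
Step 1: frontier [C F 8, A C 10] → take C F (8); add F.
Step 2: frontier [A C 10, E F 3, B F 14] → take E F (3); add E.
Step 3: frontier [A C 10, B E 8, A E 19, B F 14] → take B E (8); add B.
Step 4: frontier [A B 14, A C 10, A E 19] → take A C (10); add A.
Step 5: frontier [A D 2] → take A D (2); add D.
Vertex order: C, F, E, B, A, D. The 6th vertex is D.

D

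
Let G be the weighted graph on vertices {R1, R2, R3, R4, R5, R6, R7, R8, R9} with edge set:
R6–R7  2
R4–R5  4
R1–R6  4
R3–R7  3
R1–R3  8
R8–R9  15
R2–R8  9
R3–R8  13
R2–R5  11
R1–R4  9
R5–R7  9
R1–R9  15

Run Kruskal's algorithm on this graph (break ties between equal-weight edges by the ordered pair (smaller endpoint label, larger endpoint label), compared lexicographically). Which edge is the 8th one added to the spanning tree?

R1-R9

Sort edges by weight, then run Kruskal:
R6–R7 (2): add — endpoints in different components.
R3–R7 (3): add — endpoints in different components.
R1–R6 (4): add — endpoints in different components.
R4–R5 (4): add — endpoints in different components.
R1–R3 (8): skip — R1 and R3 already connected.
R1–R4 (9): add — endpoints in different components.
R2–R8 (9): add — endpoints in different components.
R5–R7 (9): skip — R7 and R5 already connected.
R2–R5 (11): add — endpoints in different components.
R3–R8 (13): skip — R8 and R3 already connected.
R1–R9 (15): add — endpoints in different components.
The 8th edge added is R1–R9.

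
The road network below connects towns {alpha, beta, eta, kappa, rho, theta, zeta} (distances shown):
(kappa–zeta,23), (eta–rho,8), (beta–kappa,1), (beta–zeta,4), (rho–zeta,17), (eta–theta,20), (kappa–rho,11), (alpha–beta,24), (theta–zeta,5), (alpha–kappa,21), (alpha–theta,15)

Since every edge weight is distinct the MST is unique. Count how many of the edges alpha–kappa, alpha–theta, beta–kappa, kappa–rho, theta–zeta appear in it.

Sort edges by weight, then run Kruskal:
beta–kappa (1): add — endpoints in different components.
beta–zeta (4): add — endpoints in different components.
theta–zeta (5): add — endpoints in different components.
eta–rho (8): add — endpoints in different components.
kappa–rho (11): add — endpoints in different components.
alpha–theta (15): add — endpoints in different components.
MST edge set: {beta–kappa, beta–zeta, theta–zeta, eta–rho, kappa–rho, alpha–theta}.
Of the listed edges, {alpha–theta, beta–kappa, kappa–rho, theta–zeta} are in the MST → 4.

4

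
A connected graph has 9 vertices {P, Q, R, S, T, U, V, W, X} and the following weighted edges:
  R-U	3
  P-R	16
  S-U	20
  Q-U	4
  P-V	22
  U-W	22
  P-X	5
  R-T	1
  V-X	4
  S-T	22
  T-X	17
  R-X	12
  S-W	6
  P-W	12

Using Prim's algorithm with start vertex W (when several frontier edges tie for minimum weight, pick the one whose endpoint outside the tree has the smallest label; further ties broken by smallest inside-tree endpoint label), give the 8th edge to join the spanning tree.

Prim, starting at W.
Step 1: cheapest edge leaving the tree is S-W (6); add S.
Step 2: cheapest edge leaving the tree is P-W (12); add P.
Step 3: cheapest edge leaving the tree is P-X (5); add X.
Step 4: cheapest edge leaving the tree is V-X (4); add V.
Step 5: cheapest edge leaving the tree is R-X (12); add R.
Step 6: cheapest edge leaving the tree is R-T (1); add T.
Step 7: cheapest edge leaving the tree is R-U (3); add U.
Step 8: cheapest edge leaving the tree is Q-U (4); add Q.
The 8th edge added is Q-U.

Q-U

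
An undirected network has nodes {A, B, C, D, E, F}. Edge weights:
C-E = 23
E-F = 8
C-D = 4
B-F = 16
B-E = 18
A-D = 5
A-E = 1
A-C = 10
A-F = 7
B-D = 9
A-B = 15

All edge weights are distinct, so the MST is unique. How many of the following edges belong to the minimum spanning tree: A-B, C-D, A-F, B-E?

2

Kruskal's algorithm — process edges by increasing weight (ties by edge label):
A-E (1): add — endpoints in different components.
C-D (4): add — endpoints in different components.
A-D (5): add — endpoints in different components.
A-F (7): add — endpoints in different components.
E-F (8): skip — E and F already connected.
B-D (9): add — endpoints in different components.
MST edge set: {A-E, C-D, A-D, A-F, B-D}.
Of the listed edges, {C-D, A-F} are in the MST → 2.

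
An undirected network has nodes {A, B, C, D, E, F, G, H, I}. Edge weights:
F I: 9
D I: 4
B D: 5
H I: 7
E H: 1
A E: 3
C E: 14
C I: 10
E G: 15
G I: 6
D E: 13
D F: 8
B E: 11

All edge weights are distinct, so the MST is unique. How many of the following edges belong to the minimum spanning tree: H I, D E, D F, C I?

3

Kruskal's algorithm — process edges by increasing weight (ties by edge label):
E H (1): add — endpoints in different components.
A E (3): add — endpoints in different components.
D I (4): add — endpoints in different components.
B D (5): add — endpoints in different components.
G I (6): add — endpoints in different components.
H I (7): add — endpoints in different components.
D F (8): add — endpoints in different components.
F I (9): skip — F and I already connected.
C I (10): add — endpoints in different components.
MST edge set: {E H, A E, D I, B D, G I, H I, D F, C I}.
Of the listed edges, {H I, D F, C I} are in the MST → 3.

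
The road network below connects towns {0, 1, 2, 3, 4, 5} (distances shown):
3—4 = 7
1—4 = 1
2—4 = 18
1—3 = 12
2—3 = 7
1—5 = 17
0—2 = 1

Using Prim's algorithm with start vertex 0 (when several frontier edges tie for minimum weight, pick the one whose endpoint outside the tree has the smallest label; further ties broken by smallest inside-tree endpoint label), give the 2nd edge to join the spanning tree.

Prim, starting at 0.
Step 1: frontier [0—2 1] → take 0—2 (1); add 2.
Step 2: frontier [2—3 7, 2—4 18] → take 2—3 (7); add 3.
Step 3: frontier [2—4 18, 3—4 7, 1—3 12] → take 3—4 (7); add 4.
Step 4: frontier [1—3 12, 1—4 1] → take 1—4 (1); add 1.
Step 5: frontier [1—5 17] → take 1—5 (17); add 5.
The 2nd edge added is 2—3.

2-3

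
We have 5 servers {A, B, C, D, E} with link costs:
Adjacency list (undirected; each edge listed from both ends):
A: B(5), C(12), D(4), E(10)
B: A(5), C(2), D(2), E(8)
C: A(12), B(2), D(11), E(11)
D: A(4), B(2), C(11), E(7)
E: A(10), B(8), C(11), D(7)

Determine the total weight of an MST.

15

Sort edges by weight, then run Kruskal:
B C (2): add — endpoints in different components.
B D (2): add — endpoints in different components.
A D (4): add — endpoints in different components.
A B (5): skip — A and B already connected.
D E (7): add — endpoints in different components.
MST edges: B C, B D, A D, D E; total weight 2+2+4+7 = 15.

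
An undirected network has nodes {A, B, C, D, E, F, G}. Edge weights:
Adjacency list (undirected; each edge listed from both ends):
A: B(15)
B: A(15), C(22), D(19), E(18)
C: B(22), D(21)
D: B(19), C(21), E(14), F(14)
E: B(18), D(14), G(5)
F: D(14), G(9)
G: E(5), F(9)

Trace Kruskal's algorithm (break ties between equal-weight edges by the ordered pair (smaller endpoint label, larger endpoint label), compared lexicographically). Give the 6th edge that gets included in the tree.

C-D

Sort edges by weight, then run Kruskal:
E G (5): add — endpoints in different components.
F G (9): add — endpoints in different components.
D E (14): add — endpoints in different components.
D F (14): skip — D and F already connected.
A B (15): add — endpoints in different components.
B E (18): add — endpoints in different components.
B D (19): skip — B and D already connected.
C D (21): add — endpoints in different components.
The 6th edge added is C D.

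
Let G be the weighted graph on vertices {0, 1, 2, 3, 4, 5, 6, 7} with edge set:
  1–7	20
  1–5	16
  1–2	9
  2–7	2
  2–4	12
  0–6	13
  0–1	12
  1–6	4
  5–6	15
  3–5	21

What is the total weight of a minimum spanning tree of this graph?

Grow the tree from 2 using Prim:
Step 1: frontier [2–7 2, 1–2 9, 2–4 12] → take 2–7 (2); add 7.
Step 2: frontier [1–2 9, 2–4 12, 1–7 20] → take 1–2 (9); add 1.
Step 3: frontier [1–6 4, 0–1 12, 1–5 16, 2–4 12] → take 1–6 (4); add 6.
Step 4: frontier [0–1 12, 1–5 16, 2–4 12, 0–6 13, 5–6 15] → take 0–1 (12); add 0.
Step 5: frontier [1–5 16, 2–4 12, 5–6 15] → take 2–4 (12); add 4.
Step 6: frontier [1–5 16, 5–6 15] → take 5–6 (15); add 5.
Step 7: frontier [3–5 21] → take 3–5 (21); add 3.
MST edges: 2–7, 1–2, 1–6, 0–1, 2–4, 5–6, 3–5; total weight 2+9+4+12+12+15+21 = 75.

75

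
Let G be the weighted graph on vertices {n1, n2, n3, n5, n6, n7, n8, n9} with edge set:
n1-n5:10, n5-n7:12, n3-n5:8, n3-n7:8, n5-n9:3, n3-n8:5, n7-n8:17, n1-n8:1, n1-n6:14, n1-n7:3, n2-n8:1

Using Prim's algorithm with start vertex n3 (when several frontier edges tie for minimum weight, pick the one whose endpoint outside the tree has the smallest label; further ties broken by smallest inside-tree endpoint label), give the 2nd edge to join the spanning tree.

n1-n8

Prim's algorithm from n3:
Step 1: cheapest edge leaving the tree is n3-n8 (5); add n8.
Step 2: cheapest edge leaving the tree is n1-n8 (1); add n1.
Step 3: cheapest edge leaving the tree is n2-n8 (1); add n2.
Step 4: cheapest edge leaving the tree is n1-n7 (3); add n7.
Step 5: cheapest edge leaving the tree is n3-n5 (8); add n5.
Step 6: cheapest edge leaving the tree is n5-n9 (3); add n9.
Step 7: cheapest edge leaving the tree is n1-n6 (14); add n6.
The 2nd edge added is n1-n8.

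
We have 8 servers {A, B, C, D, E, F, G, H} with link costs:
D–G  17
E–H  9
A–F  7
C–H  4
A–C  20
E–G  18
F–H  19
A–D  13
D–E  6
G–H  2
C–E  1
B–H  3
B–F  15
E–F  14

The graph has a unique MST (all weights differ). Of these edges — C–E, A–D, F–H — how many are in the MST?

Kruskal's algorithm — process edges by increasing weight (ties by edge label):
C–E (1): add — endpoints in different components.
G–H (2): add — endpoints in different components.
B–H (3): add — endpoints in different components.
C–H (4): add — endpoints in different components.
D–E (6): add — endpoints in different components.
A–F (7): add — endpoints in different components.
E–H (9): skip — E and H already connected.
A–D (13): add — endpoints in different components.
MST edge set: {C–E, G–H, B–H, C–H, D–E, A–F, A–D}.
Of the listed edges, {C–E, A–D} are in the MST → 2.

2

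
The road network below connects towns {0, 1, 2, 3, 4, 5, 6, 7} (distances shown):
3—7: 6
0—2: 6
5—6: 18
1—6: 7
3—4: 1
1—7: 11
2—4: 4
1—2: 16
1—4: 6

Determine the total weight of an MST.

Kruskal: consider edges lightest-first.
3—4 (1): add — endpoints in different components.
2—4 (4): add — endpoints in different components.
0—2 (6): add — endpoints in different components.
1—4 (6): add — endpoints in different components.
3—7 (6): add — endpoints in different components.
1—6 (7): add — endpoints in different components.
1—7 (11): skip — 1 and 7 already connected.
1—2 (16): skip — 1 and 2 already connected.
5—6 (18): add — endpoints in different components.
MST edges: 3—4, 2—4, 0—2, 1—4, 3—7, 1—6, 5—6; total weight 1+4+6+6+6+7+18 = 48.

48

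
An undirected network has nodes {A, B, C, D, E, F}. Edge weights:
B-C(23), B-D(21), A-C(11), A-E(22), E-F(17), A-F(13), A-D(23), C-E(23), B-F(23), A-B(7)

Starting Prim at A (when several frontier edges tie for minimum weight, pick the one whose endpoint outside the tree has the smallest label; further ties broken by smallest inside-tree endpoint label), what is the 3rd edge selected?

Prim, starting at A.
Step 1: cheapest edge leaving the tree is A-B (7); add B.
Step 2: cheapest edge leaving the tree is A-C (11); add C.
Step 3: cheapest edge leaving the tree is A-F (13); add F.
Step 4: cheapest edge leaving the tree is E-F (17); add E.
Step 5: cheapest edge leaving the tree is B-D (21); add D.
The 3rd edge added is A-F.

A-F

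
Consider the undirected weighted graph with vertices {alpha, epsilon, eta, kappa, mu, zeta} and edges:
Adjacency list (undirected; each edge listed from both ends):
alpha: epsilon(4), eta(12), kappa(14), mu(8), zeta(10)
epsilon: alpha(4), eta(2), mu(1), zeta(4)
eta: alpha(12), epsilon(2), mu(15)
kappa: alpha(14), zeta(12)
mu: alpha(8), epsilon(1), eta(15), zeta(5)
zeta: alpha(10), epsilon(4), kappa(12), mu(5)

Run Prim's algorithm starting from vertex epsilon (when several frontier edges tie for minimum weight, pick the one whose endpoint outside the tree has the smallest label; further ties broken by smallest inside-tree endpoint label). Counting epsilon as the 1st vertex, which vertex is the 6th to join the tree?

kappa

Prim, starting at epsilon.
Step 1: frontier [epsilon—mu 1, epsilon—eta 2, alpha—epsilon 4, epsilon—zeta 4] → take epsilon—mu (1); add mu.
Step 2: frontier [epsilon—eta 2, alpha—epsilon 4, epsilon—zeta 4, mu—zeta 5, alpha—mu 8, eta—mu 15] → take epsilon—eta (2); add eta.
Step 3: frontier [alpha—epsilon 4, epsilon—zeta 4, alpha—eta 12, mu—zeta 5, alpha—mu 8] → take alpha—epsilon (4); add alpha.
Step 4: frontier [alpha—zeta 10, alpha—kappa 14, epsilon—zeta 4, mu—zeta 5] → take epsilon—zeta (4); add zeta.
Step 5: frontier [alpha—kappa 14, kappa—zeta 12] → take kappa—zeta (12); add kappa.
Vertex order: epsilon, mu, eta, alpha, zeta, kappa. The 6th vertex is kappa.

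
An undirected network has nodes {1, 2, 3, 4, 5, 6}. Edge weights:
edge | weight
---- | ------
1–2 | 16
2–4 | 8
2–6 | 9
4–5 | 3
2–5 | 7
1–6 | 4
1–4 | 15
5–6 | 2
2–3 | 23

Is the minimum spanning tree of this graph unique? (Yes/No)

Yes

Kruskal's algorithm — process edges by increasing weight (ties by edge label):
5–6 (2): add. Components now {1} {2} {3} {4} {5,6}
4–5 (3): add. Components now {1} {2} {3} {4,5,6}
1–6 (4): add. Components now {1,4,5,6} {2} {3}
2–5 (7): add. Components now {1,2,4,5,6} {3}
2–4 (8): skip — 2 and 4 already connected.
2–6 (9): skip — 2 and 6 already connected.
1–4 (15): skip — 1 and 4 already connected.
1–2 (16): skip — 1 and 2 already connected.
2–3 (23): add. Components now {1,2,3,4,5,6}
Every non-tree edge has weight strictly greater than the heaviest edge on the tree path between its endpoints, so the MST is unique.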